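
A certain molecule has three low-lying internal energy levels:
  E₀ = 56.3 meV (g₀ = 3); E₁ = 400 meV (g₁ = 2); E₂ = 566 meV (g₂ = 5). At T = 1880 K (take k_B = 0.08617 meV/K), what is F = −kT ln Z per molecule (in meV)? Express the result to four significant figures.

k_BT = 0.08617 × 1880 K = 162.000 meV.
Eᵢ/kT = 0.347531, 2.46914, 3.49383.
Z = Σ gᵢe^(−Eᵢ/kT) = 3·e^(−0.347531) + 2·e^(−2.46914) + 5·e^(−3.49383) = 2.11929 + 0.169315 + 0.151921 = 2.44053.
F = −kT ln Z = −162.000 × ln(2.44053) = −162.000 × 0.892215 = -144.5 meV.

-144.5 meV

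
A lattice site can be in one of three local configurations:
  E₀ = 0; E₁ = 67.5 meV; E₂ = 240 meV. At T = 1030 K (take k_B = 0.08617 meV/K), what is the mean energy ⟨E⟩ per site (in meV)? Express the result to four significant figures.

31.03 meV

k_BT = 0.08617 × 1030 K = 88.7551 meV.
Eᵢ/kT = 0, 0.760520, 2.70407.
Z = Σ e^(−Eᵢ/kT) = e^(−0) + e^(−0.760520) + e^(−2.70407) = 1.00000 + 0.467423 + 0.0669325 = 1.53436.
⟨E⟩ = Σ Eᵢ e^(−Eᵢ/kT) / Z = (0·1.00000 + 67.5·0.467423 + 240·0.0669325) / 1.53436 = 31.03 meV.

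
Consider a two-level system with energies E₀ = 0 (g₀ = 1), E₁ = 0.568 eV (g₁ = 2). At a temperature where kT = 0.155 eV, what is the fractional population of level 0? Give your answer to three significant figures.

0.951

Eᵢ/kT = 0, 3.6645.
Z = Σ gᵢe^(−Eᵢ/kT) = 1·e^(−0) + 2·e^(−3.6645) = 1.0000 + 0.051234 = 1.0512.
P₀ = g₀ e^(−E₀/kT) / Z = 1.0000/1.0512 = 0.951.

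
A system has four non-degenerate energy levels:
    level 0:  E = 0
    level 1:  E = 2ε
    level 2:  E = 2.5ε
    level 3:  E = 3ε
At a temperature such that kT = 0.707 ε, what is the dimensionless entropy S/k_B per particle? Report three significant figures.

0.398

Eᵢ/kT = 0, 2.8289, 3.5361, 4.2433.
Z = Σ e^(−Eᵢ/kT) = e^(−0) + e^(−2.8289) + e^(−3.5361) + e^(−4.2433) = 1.0000 + 0.059078 + 0.029127 + 0.014360 = 1.1026.
⟨E⟩ = Σ EᵢPᵢ = 0.21227 ε.
S/k_B = ln Z + ⟨E⟩/kT = ln(1.1026) + 0.21227/0.707 = 0.097671 + 0.30024 = 0.398.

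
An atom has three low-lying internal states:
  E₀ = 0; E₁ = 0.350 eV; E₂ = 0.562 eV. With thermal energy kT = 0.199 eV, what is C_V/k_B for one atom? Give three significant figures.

0.671

Eᵢ/kT = 0, 1.7588, 2.8241.
Z = Σ e^(−Eᵢ/kT) = e^(−0) + e^(−1.7588) + e^(−2.8241) = 1.0000 + 0.17225 + 0.059362 = 1.2316.
⟨E⟩ = 0.076038 eV, ⟨E²⟩ = 0.032356 eV².
C_V/k_B = (⟨E²⟩ − ⟨E⟩²)/(kT)² = (0.032356 − 0.0057818)/0.039601 = 0.671.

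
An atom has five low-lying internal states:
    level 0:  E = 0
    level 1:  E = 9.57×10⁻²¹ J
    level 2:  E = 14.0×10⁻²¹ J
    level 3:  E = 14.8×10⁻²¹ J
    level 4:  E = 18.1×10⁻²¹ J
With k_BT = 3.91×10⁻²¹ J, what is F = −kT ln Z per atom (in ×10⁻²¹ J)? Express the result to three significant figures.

Eᵢ/kT = 0, 2.4476, 3.5806, 3.7852, 4.6292.
Z = Σ e^(−Eᵢ/kT) = e^(−0) + e^(−2.4476) + e^(−3.5806) + e^(−3.7852) + e^(−4.6292) = 1.0000 + 0.086501 + 0.027859 + 0.022704 + 0.0097626 = 1.1468.
F = −kT ln Z = −3.91 × ln(1.1468) = −3.91 × 0.13698 = -0.536 ×10⁻²¹ J.

-0.536 ×10⁻²¹ J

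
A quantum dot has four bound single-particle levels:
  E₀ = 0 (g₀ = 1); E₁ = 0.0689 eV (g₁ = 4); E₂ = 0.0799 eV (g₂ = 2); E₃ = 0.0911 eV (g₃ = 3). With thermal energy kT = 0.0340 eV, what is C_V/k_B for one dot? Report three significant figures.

1.29

Eᵢ/kT = 0, 2.0265, 2.3500, 2.6794.
Z = Σ gᵢe^(−Eᵢ/kT) = 1·e^(−0) + 4·e^(−2.0265) + 2·e^(−2.3500) + 3·e^(−2.6794) = 1.0000 + 0.52718 + 0.19074 + 0.20581 = 1.9237.
⟨E⟩ = 0.036550 eV, ⟨E²⟩ = 0.0028218 eV².
C_V/k_B = (⟨E²⟩ − ⟨E⟩²)/(kT)² = (0.0028218 − 0.0013359)/0.0011560 = 1.29.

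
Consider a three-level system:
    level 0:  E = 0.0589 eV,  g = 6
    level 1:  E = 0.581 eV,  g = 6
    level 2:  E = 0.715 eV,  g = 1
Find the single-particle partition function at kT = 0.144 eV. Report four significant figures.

Eᵢ/kT = 0.409028, 4.03472, 4.96528.
Z = Σ gᵢe^(−Eᵢ/kT) = 6·e^(−0.409028) + 6·e^(−4.03472) + 1·e^(−4.96528) = 3.98577 + 0.106144 + 0.00697600 = 4.09889.

Z = 4.099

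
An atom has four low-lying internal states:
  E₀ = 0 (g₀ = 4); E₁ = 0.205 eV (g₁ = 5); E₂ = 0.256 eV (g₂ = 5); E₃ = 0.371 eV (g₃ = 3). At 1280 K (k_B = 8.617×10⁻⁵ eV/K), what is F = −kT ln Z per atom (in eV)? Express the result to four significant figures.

-0.1855 eV

k_BT = 8.617×10⁻⁵ × 1280 K = 0.110298 eV.
Eᵢ/kT = 0, 1.85860, 2.32098, 3.36361.
Z = Σ gᵢe^(−Eᵢ/kT) = 4·e^(−0) + 5·e^(−1.85860) + 5·e^(−2.32098) + 3·e^(−3.36361) = 4.00000 + 0.779454 + 0.490887 + 0.103830 = 5.37417.
F = −kT ln Z = −0.110298 × ln(5.37417) = −0.110298 × 1.68160 = -0.1855 eV.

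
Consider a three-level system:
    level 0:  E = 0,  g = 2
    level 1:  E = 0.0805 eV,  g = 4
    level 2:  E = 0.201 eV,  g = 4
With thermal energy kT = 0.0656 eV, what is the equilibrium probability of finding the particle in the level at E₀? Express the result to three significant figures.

0.595

Eᵢ/kT = 0, 1.2271, 3.0640.
Z = Σ gᵢe^(−Eᵢ/kT) = 2·e^(−0) + 4·e^(−1.2271) + 4·e^(−3.0640) = 2.0000 + 1.1726 + 0.18680 = 3.3594.
P₀ = g₀ e^(−E₀/kT) / Z = 2.0000/3.3594 = 0.595.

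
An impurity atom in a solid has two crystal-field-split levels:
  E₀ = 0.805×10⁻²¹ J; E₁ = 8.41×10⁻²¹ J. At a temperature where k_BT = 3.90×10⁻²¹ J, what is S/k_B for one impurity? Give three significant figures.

Eᵢ/kT = 0.20641, 2.1564.
Z = Σ e^(−Eᵢ/kT) = e^(−0.20641) + e^(−2.1564) = 0.81350 + 0.11574 = 0.92924.
⟨E⟩ = Σ EᵢPᵢ = 1.7522 ×10⁻²¹ J.
S/k_B = ln Z + ⟨E⟩/kT = ln(0.92924) + 1.7522/3.90 = -0.073388 + 0.44928 = 0.376.

0.376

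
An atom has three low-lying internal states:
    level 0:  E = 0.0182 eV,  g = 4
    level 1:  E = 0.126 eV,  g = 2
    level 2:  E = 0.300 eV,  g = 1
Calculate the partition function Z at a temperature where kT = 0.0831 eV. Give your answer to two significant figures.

Z = 3.7

Eᵢ/kT = 0.2190, 1.516, 3.610.
Z = Σ gᵢe^(−Eᵢ/kT) = 4·e^(−0.2190) + 2·e^(−1.516) + 1·e^(−3.610) = 3.213 + 0.4392 + 0.02705 = 3.679.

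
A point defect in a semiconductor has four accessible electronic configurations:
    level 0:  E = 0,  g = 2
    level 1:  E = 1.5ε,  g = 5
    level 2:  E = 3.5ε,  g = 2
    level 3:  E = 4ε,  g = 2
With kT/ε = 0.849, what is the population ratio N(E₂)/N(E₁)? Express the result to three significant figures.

n₂/n₁ = (g₂/g₁) exp[−(E₂−E₁)/kT] = (2/5) × exp(−(2.0ε)/(0.849ε)) = (2/5) × exp(-2.3557) = 0.0379.

0.0379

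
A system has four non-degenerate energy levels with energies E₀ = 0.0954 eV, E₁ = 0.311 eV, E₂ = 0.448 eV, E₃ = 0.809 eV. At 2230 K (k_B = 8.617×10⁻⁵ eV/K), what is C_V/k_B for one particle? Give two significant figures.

0.60

k_BT = 8.617×10⁻⁵ × 2230 K = 0.1922 eV.
Eᵢ/kT = 0.4964, 1.618, 2.331, 4.209.
Z = Σ e^(−Eᵢ/kT) = e^(−0.4964) + e^(−1.618) + e^(−2.331) + e^(−4.209) = 0.6087 + 0.1983 + 0.09720 + 0.01486 = 0.9191.
⟨E⟩ = 0.1907 eV, ⟨E²⟩ = 0.05870 eV².
C_V/k_B = (⟨E²⟩ − ⟨E⟩²)/(kT)² = (0.05870 − 0.03637)/0.03694 = 0.60.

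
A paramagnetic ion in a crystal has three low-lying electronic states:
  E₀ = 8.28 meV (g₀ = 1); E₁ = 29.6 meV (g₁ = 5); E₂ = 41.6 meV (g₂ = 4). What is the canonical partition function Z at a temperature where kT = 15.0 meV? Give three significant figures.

Eᵢ/kT = 0.55200, 1.9733, 2.7733.
Z = Σ gᵢe^(−Eᵢ/kT) = 1·e^(−0.55200) + 5·e^(−1.9733) + 4·e^(−2.7733) = 0.57580 + 0.69499 + 0.24982 = 1.5206.

Z = 1.52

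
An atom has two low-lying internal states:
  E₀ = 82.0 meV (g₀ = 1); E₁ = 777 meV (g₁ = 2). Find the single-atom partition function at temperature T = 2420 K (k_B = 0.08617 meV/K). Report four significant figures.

Z = 0.7231

k_BT = 0.08617 × 2420 K = 208.531 meV.
Eᵢ/kT = 0.393227, 3.72606.
Z = Σ gᵢe^(−Eᵢ/kT) = 1·e^(−0.393227) + 2·e^(−3.72606) = 0.674876 + 0.0481751 = 0.723051.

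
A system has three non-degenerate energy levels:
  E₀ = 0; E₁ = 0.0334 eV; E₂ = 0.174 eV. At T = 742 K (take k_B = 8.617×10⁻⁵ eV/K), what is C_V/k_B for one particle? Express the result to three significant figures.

k_BT = 8.617×10⁻⁵ × 742 K = 0.063938 eV.
Eᵢ/kT = 0, 0.52238, 2.7214.
Z = Σ e^(−Eᵢ/kT) = e^(−0) + e^(−0.52238) + e^(−2.7214) = 1.0000 + 0.59311 + 0.065783 = 1.6589.
⟨E⟩ = 0.018841 eV, ⟨E²⟩ = 0.0015994 eV².
C_V/k_B = (⟨E²⟩ − ⟨E⟩²)/(kT)² = (0.0015994 − 0.00035498)/0.0040881 = 0.304.

0.304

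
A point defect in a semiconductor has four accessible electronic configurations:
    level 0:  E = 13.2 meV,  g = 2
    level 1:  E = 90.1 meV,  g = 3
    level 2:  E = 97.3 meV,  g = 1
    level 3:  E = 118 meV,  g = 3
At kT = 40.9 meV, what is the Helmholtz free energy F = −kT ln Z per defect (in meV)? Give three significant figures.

-29.2 meV

Eᵢ/kT = 0.32274, 2.2029, 2.3790, 2.8851.
Z = Σ gᵢe^(−Eᵢ/kT) = 2·e^(−0.32274) + 3·e^(−2.2029) + 1·e^(−2.3790) + 3·e^(−2.8851) = 1.4483 + 0.33145 + 0.092643 + 0.16755 = 2.0399.
F = −kT ln Z = −40.9 × ln(2.0399) = −40.9 × 0.71290 = -29.2 meV.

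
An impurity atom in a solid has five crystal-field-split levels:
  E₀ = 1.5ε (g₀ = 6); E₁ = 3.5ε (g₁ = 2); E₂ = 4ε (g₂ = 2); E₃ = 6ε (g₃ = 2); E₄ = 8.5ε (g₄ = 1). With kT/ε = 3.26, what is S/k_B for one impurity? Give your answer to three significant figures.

2.42

Eᵢ/kT = 0.46012, 1.0736, 1.2270, 1.8405, 2.6074.
Z = Σ gᵢe^(−Eᵢ/kT) = 6·e^(−0.46012) + 2·e^(−1.0736) + 2·e^(−1.2270) + 2·e^(−1.8405) + 1·e^(−2.6074) = 3.7872 + 0.68355 + 0.58634 + 0.31748 + 0.073726 = 5.4483.
⟨E⟩ = Σ EᵢPᵢ = 2.3769 ε.
S/k_B = ln Z + ⟨E⟩/kT = ln(5.4483) + 2.3769/3.26 = 1.6953 + 0.72911 = 2.42.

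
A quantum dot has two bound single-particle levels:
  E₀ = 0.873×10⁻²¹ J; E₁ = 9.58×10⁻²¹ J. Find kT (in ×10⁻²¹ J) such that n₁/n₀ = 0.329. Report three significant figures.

n₁/n₀ = exp[−(E₁−E₀)/kT] = 0.329.
⇒ (E₁−E₀)/kT = ln(1/0.329) = ln(3.0395) = 1.1117.
kT = 8.707 ×10⁻²¹ J / 1.1117 = 7.83 ×10⁻²¹ J.

7.83 ×10⁻²¹ J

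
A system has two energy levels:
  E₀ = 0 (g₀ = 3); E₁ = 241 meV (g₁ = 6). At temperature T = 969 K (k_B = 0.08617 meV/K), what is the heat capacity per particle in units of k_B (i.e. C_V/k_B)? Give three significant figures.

0.752

k_BT = 0.08617 × 969 K = 83.499 meV.
Eᵢ/kT = 0, 2.8863.
Z = Σ gᵢe^(−Eᵢ/kT) = 3·e^(−0) + 6·e^(−2.8863) = 3.0000 + 0.33469 = 3.3347.
⟨E⟩ = 24.188 meV, ⟨E²⟩ = 5829.3 meV².
C_V/k_B = (⟨E²⟩ − ⟨E⟩²)/(kT)² = (5829.3 − 585.06)/6972.1 = 0.752.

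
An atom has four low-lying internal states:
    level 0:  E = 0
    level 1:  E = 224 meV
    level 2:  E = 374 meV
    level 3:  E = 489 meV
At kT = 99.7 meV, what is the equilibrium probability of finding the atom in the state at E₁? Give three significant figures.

Eᵢ/kT = 0, 2.2467, 3.7513, 4.9047.
Z = Σ e^(−Eᵢ/kT) = e^(−0) + e^(−2.2467) + e^(−3.7513) + e^(−4.9047) = 1.0000 + 0.10575 + 0.023487 + 0.0074117 = 1.1366.
P₁ = e^(−E₁/kT) / Z = 0.10575/1.1366 = 0.0930.

0.0930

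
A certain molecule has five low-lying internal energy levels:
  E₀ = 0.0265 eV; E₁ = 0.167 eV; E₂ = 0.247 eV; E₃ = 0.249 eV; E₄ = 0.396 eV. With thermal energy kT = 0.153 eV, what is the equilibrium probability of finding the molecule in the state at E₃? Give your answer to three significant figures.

Eᵢ/kT = 0.17320, 1.0915, 1.6144, 1.6275, 2.5882.
Z = Σ e^(−Eᵢ/kT) = e^(−0.17320) + e^(−1.0915) + e^(−1.6144) + e^(−1.6275) + e^(−2.5882) = 0.84097 + 0.33571 + 0.19901 + 0.19642 + 0.075155 = 1.6473.
P₃ = e^(−E₃/kT) / Z = 0.19642/1.6473 = 0.119.

0.119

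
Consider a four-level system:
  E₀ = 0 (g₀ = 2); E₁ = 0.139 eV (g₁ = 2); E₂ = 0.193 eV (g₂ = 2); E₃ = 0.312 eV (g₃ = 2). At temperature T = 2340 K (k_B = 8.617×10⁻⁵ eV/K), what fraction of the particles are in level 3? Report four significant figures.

k_BT = 8.617×10⁻⁵ × 2340 K = 0.201638 eV.
Eᵢ/kT = 0, 0.689354, 0.957161, 1.54733.
Z = Σ gᵢe^(−Eᵢ/kT) = 2·e^(−0) + 2·e^(−0.689354) + 2·e^(−0.957161) + 2·e^(−1.54733) = 2.00000 + 1.00380 + 0.767963 + 0.425631 = 4.19739.
P₃ = g₃ e^(−E₃/kT) / Z = 0.425631/4.19739 = 0.1014.

0.1014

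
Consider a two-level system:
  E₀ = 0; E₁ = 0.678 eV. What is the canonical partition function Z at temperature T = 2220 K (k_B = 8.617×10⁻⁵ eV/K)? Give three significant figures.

Z = 1.03

k_BT = 8.617×10⁻⁵ × 2220 K = 0.19130 eV.
Eᵢ/kT = 0, 3.5442.
Z = Σ e^(−Eᵢ/kT) = e^(−0) + e^(−3.5442) = 1.0000 + 0.028892 = 1.0289.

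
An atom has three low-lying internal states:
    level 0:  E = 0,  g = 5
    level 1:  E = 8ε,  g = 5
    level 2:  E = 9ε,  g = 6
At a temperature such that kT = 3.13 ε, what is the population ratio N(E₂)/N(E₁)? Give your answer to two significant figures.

n₂/n₁ = (g₂/g₁) exp[−(E₂−E₁)/kT] = (6/5) × exp(−(1ε)/(3.13ε)) = (6/5) × exp(-0.3195) = 0.87.

0.87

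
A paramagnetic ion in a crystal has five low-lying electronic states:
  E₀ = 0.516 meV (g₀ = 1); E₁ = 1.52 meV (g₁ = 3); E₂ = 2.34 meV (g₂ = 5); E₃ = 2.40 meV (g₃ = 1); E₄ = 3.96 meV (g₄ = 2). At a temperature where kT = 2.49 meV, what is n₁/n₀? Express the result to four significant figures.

2.005

n₁/n₀ = (g₁/g₀) exp[−(E₁−E₀)/kT] = (3/1) × exp(−(1.004 meV)/(2.49 meV)) = (3/1) × exp(-0.403213) = 2.005.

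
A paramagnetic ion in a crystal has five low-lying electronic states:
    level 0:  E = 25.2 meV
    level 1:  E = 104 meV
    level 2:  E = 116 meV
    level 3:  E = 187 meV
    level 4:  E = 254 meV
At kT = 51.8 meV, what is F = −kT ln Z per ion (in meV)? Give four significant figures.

Eᵢ/kT = 0.486486, 2.00772, 2.23938, 3.61004, 4.90347.
Z = Σ e^(−Eᵢ/kT) = e^(−0.486486) + e^(−2.00772) + e^(−2.23938) + e^(−3.61004) + e^(−4.90347) = 0.614783 + 0.134295 + 0.106525 + 0.0270508 + 0.00742079 = 0.890075.
F = −kT ln Z = −51.8 × ln(0.890075) = −51.8 × -0.116450 = 6.032 meV.

6.032 meV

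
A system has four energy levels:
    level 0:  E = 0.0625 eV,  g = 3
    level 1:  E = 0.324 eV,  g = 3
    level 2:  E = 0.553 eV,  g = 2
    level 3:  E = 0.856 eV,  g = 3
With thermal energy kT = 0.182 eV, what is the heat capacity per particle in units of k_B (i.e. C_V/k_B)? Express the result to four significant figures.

0.6585

Eᵢ/kT = 0.343407, 1.78022, 3.03846, 4.70330.
Z = Σ gᵢe^(−Eᵢ/kT) = 3·e^(−0.343407) + 3·e^(−1.78022) + 2·e^(−3.03846) + 3·e^(−4.70330) = 2.12805 + 0.505803 + 0.0958172 + 0.0271959 = 2.75687.
⟨E⟩ = 0.135353 eV, ⟨E²⟩ = 0.0401321 eV².
C_V/k_B = (⟨E²⟩ − ⟨E⟩²)/(kT)² = (0.0401321 − 0.0183204)/0.0331240 = 0.6585.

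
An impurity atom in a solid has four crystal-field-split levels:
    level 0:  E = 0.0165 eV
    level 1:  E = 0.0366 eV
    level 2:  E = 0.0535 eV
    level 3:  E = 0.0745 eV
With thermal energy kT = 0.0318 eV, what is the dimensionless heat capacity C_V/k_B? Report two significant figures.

0.34

Eᵢ/kT = 0.5189, 1.151, 1.682, 2.343.
Z = Σ e^(−Eᵢ/kT) = e^(−0.5189) + e^(−1.151) + e^(−1.682) + e^(−2.343) = 0.5952 + 0.3163 + 0.1860 + 0.09604 = 1.194.
⟨E⟩ = 0.03225 eV, ⟨E²⟩ = 0.001383 eV².
C_V/k_B = (⟨E²⟩ − ⟨E⟩²)/(kT)² = (0.001383 − 0.001040)/0.001011 = 0.34.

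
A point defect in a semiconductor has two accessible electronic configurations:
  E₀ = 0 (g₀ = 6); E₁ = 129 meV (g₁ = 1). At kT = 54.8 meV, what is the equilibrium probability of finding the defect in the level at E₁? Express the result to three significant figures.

Eᵢ/kT = 0, 2.3540.
Z = Σ gᵢe^(−Eᵢ/kT) = 6·e^(−0) + 1·e^(−2.3540) = 6.0000 + 0.094988 = 6.0950.
P₁ = g₁ e^(−E₁/kT) / Z = 0.094988/6.0950 = 0.0156.

0.0156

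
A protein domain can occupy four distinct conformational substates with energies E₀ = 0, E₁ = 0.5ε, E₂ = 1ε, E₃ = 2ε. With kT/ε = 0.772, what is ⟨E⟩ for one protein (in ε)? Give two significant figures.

Eᵢ/kT = 0, 0.6477, 1.295, 2.591.
Z = Σ e^(−Eᵢ/kT) = e^(−0) + e^(−0.6477) + e^(−1.295) + e^(−2.591) = 1.000 + 0.5232 + 0.2739 + 0.07495 = 1.872.
⟨E⟩ = Σ Eᵢ e^(−Eᵢ/kT) / Z = (0·1.000 + 0.5·0.5232 + 1·0.2739 + 2·0.07495) / 1.872 = 0.37 ε.

0.37 ε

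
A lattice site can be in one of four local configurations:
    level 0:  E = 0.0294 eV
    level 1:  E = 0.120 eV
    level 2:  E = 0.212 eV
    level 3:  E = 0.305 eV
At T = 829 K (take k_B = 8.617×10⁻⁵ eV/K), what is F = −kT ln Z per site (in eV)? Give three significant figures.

k_BT = 8.617×10⁻⁵ × 829 K = 0.071435 eV.
Eᵢ/kT = 0.41156, 1.6798, 2.9677, 4.2696.
Z = Σ e^(−Eᵢ/kT) = e^(−0.41156) + e^(−1.6798) + e^(−2.9677) + e^(−4.2696) = 0.66262 + 0.18641 + 0.051421 + 0.013987 = 0.91444.
F = −kT ln Z = −0.071435 × ln(0.91444) = −0.071435 × -0.089443 = 0.00639 eV.

0.00639 eV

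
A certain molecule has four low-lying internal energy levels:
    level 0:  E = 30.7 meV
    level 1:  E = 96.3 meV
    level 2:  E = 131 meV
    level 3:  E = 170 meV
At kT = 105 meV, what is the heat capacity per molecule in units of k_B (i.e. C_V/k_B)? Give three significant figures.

Eᵢ/kT = 0.29238, 0.91714, 1.2476, 1.6190.
Z = Σ e^(−Eᵢ/kT) = e^(−0.29238) + e^(−0.91714) + e^(−1.2476) + e^(−1.6190) = 0.74648 + 0.39966 + 0.28719 + 0.19810 = 1.6314.
⟨E⟩ = 81.343 meV, ⟨E²⟩ = 9233.4 meV².
C_V/k_B = (⟨E²⟩ − ⟨E⟩²)/(kT)² = (9233.4 − 6616.7)/11025 = 0.237.

0.237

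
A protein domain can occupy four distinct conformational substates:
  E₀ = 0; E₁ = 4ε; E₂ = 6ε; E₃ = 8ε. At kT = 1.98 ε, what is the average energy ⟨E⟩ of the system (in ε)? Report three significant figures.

Eᵢ/kT = 0, 2.0202, 3.0303, 4.0404.
Z = Σ e^(−Eᵢ/kT) = e^(−0) + e^(−2.0202) + e^(−3.0303) + e^(−4.0404) = 1.0000 + 0.13263 + 0.048301 + 0.017590 = 1.1985.
⟨E⟩ = Σ Eᵢ e^(−Eᵢ/kT) / Z = (0·1.0000 + 4·0.13263 + 6·0.048301 + 8·0.017590) / 1.1985 = 0.802 ε.

0.802 ε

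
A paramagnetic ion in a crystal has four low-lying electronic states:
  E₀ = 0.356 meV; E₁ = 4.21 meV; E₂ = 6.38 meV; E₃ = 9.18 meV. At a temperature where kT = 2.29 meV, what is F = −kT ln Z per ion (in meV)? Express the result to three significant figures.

-0.208 meV

Eᵢ/kT = 0.15546, 1.8384, 2.7860, 4.0087.
Z = Σ e^(−Eᵢ/kT) = e^(−0.15546) + e^(−1.8384) + e^(−2.7860) + e^(−4.0087) = 0.85602 + 0.15907 + 0.061667 + 0.018157 = 1.0949.
F = −kT ln Z = −2.29 × ln(1.0949) = −2.29 × 0.090663 = -0.208 meV.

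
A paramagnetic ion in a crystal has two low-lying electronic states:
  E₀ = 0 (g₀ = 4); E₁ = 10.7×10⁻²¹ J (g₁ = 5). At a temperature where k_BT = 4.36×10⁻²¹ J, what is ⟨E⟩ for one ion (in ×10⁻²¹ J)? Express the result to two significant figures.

Eᵢ/kT = 0, 2.454.
Z = Σ gᵢe^(−Eᵢ/kT) = 4·e^(−0) + 5·e^(−2.454) = 4.000 + 0.4297 = 4.430.
⟨E⟩ = Σ Eᵢ gᵢe^(−Eᵢ/kT) / Z = (0·4.000 + 10.7·0.4297) / 4.430 = 1.0 ×10⁻²¹ J.

1.0 ×10⁻²¹ J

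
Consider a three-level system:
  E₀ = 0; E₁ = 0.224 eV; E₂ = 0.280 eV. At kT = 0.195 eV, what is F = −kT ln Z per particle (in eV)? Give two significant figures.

-0.086 eV

Eᵢ/kT = 0, 1.149, 1.436.
Z = Σ e^(−Eᵢ/kT) = e^(−0) + e^(−1.149) + e^(−1.436) = 1.000 + 0.3170 + 0.2379 = 1.555.
F = −kT ln Z = −0.195 × ln(1.555) = −0.195 × 0.4415 = -0.086 eV.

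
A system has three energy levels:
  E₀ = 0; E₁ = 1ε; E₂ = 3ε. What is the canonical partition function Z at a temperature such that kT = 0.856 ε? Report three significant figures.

Eᵢ/kT = 0, 1.1682, 3.5047.
Z = Σ e^(−Eᵢ/kT) = e^(−0) + e^(−1.1682) + e^(−3.5047) = 1.0000 + 0.31093 + 0.030056 = 1.3410.

Z = 1.34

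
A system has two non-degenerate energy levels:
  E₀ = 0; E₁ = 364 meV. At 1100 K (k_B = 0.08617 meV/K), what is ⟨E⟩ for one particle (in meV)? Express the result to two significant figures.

7.7 meV

k_BT = 0.08617 × 1100 K = 94.79 meV.
Eᵢ/kT = 0, 3.840.
Z = Σ e^(−Eᵢ/kT) = e^(−0) + e^(−3.840) = 1.000 + 0.02149 = 1.021.
⟨E⟩ = Σ Eᵢ e^(−Eᵢ/kT) / Z = (0·1.000 + 364·0.02149) / 1.021 = 7.7 meV.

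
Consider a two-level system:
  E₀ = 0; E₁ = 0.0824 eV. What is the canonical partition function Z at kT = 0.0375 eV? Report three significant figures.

Eᵢ/kT = 0, 2.1973.
Z = Σ e^(−Eᵢ/kT) = e^(−0) + e^(−2.1973) = 1.0000 + 0.11110 = 1.1111.

Z = 1.11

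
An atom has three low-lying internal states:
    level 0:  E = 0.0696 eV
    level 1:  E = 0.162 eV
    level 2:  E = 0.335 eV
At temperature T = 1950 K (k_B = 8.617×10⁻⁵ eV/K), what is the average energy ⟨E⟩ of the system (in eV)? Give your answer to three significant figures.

0.130 eV

k_BT = 8.617×10⁻⁵ × 1950 K = 0.16803 eV.
Eᵢ/kT = 0.41421, 0.96411, 1.9937.
Z = Σ e^(−Eᵢ/kT) = e^(−0.41421) + e^(−0.96411) + e^(−1.9937) = 0.66086 + 0.38132 + 0.13619 = 1.1784.
⟨E⟩ = Σ Eᵢ e^(−Eᵢ/kT) / Z = (0.0696·0.66086 + 0.162·0.38132 + 0.335·0.13619) / 1.1784 = 0.130 eV.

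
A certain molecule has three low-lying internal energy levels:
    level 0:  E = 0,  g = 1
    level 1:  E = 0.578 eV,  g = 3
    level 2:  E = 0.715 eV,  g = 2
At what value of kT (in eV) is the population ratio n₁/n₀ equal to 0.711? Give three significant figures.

0.401 eV

n₁/n₀ = (g₁/g₀) exp[−(E₁−E₀)/kT] = 0.711.
⇒ (E₁−E₀)/kT = ln((3/1)/0.711) = ln(4.2194) = 1.4397.
kT = 0.578 eV / 1.4397 = 0.401 eV.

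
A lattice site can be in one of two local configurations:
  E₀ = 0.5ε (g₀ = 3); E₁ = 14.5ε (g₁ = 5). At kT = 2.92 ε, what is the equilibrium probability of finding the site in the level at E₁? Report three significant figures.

Eᵢ/kT = 0.17123, 4.9658.
Z = Σ gᵢe^(−Eᵢ/kT) = 3·e^(−0.17123) + 5·e^(−4.9658) = 2.5279 + 0.034862 = 2.5628.
P₁ = g₁ e^(−E₁/kT) / Z = 0.034862/2.5628 = 0.0136.

0.0136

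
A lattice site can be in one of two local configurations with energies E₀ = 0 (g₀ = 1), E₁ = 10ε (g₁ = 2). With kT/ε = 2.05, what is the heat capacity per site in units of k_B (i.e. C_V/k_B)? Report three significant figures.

0.351

Eᵢ/kT = 0, 4.8780.
Z = Σ gᵢe^(−Eᵢ/kT) = 1·e^(−0) + 2·e^(−4.8780) = 1.0000 + 0.015224 = 1.0152.
⟨E⟩ = 0.14996 ε, ⟨E²⟩ = 1.4996 ε².
C_V/k_B = (⟨E²⟩ − ⟨E⟩²)/(kT)² = (1.4996 − 0.022488)/4.2025 = 0.351.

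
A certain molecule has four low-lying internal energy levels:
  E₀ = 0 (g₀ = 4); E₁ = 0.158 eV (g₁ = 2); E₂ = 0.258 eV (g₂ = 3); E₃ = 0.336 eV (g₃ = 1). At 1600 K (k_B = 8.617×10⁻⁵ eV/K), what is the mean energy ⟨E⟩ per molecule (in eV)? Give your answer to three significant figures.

0.0480 eV

k_BT = 8.617×10⁻⁵ × 1600 K = 0.13787 eV.
Eᵢ/kT = 0, 1.1460, 1.8713, 2.4371.
Z = Σ gᵢe^(−Eᵢ/kT) = 4·e^(−0) + 2·e^(−1.1460) + 3·e^(−1.8713) + 1·e^(−2.4371) = 4.0000 + 0.63581 + 0.46177 + 0.087414 = 5.1850.
⟨E⟩ = Σ Eᵢ gᵢe^(−Eᵢ/kT) / Z = (0·4.0000 + 0.158·0.63581 + 0.258·0.46177 + 0.336·0.087414) / 5.1850 = 0.0480 eV.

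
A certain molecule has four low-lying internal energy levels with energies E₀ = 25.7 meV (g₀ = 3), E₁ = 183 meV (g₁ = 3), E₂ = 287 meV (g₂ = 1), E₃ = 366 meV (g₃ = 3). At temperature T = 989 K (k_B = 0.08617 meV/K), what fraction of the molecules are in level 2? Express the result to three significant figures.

0.0130

k_BT = 0.08617 × 989 K = 85.222 meV.
Eᵢ/kT = 0.30157, 2.1473, 3.3677, 4.2947.
Z = Σ gᵢe^(−Eᵢ/kT) = 3·e^(−0.30157) + 3·e^(−2.1473) + 1·e^(−3.3677) + 3·e^(−4.2947) = 2.2190 + 0.35040 + 0.034469 + 0.040922 = 2.6448.
P₂ = g₂ e^(−E₂/kT) / Z = 0.034469/2.6448 = 0.0130.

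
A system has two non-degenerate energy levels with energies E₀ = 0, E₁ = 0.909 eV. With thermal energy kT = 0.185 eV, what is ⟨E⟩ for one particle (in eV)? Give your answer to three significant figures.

0.00663 eV

Eᵢ/kT = 0, 4.9135.
Z = Σ e^(−Eᵢ/kT) = e^(−0) + e^(−4.9135) = 1.0000 + 0.0073467 = 1.0073.
⟨E⟩ = Σ Eᵢ e^(−Eᵢ/kT) / Z = (0·1.0000 + 0.909·0.0073467) / 1.0073 = 0.00663 eV.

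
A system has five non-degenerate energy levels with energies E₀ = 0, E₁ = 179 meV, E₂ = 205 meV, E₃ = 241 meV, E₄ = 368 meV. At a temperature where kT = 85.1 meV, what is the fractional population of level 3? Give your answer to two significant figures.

Eᵢ/kT = 0, 2.103, 2.409, 2.832, 4.324.
Z = Σ e^(−Eᵢ/kT) = e^(−0) + e^(−2.103) + e^(−2.409) + e^(−2.832) + e^(−4.324) = 1.000 + 0.1221 + 0.08991 + 0.05889 + 0.01325 = 1.284.
P₃ = e^(−E₃/kT) / Z = 0.05889/1.284 = 0.046.

0.046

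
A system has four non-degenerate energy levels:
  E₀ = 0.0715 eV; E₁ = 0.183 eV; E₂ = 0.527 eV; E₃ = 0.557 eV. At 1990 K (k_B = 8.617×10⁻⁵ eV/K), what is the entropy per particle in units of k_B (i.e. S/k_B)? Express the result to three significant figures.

0.921

k_BT = 8.617×10⁻⁵ × 1990 K = 0.17148 eV.
Eᵢ/kT = 0.41696, 1.0672, 3.0732, 3.2482.
Z = Σ e^(−Eᵢ/kT) = e^(−0.41696) + e^(−1.0672) + e^(−3.0732) + e^(−3.2482) = 0.65905 + 0.34397 + 0.046273 + 0.038844 = 1.0881.
⟨E⟩ = Σ EᵢPᵢ = 0.14345 eV.
S/k_B = ln Z + ⟨E⟩/kT = ln(1.0881) + 0.14345/0.17148 = 0.084433 + 0.83654 = 0.921.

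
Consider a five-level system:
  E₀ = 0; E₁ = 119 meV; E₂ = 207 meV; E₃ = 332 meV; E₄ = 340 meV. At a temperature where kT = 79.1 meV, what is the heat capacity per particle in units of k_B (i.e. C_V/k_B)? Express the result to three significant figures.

0.909

Eᵢ/kT = 0, 1.5044, 2.6169, 4.1972, 4.2984.
Z = Σ e^(−Eᵢ/kT) = e^(−0) + e^(−1.5044) + e^(−2.6169) + e^(−4.1972) + e^(−4.2984) = 1.0000 + 0.22215 + 0.073029 + 0.015038 + 0.013590 = 1.3238.
⟨E⟩ = 38.651 meV, ⟨E²⟩ = 7179.1 meV².
C_V/k_B = (⟨E²⟩ − ⟨E⟩²)/(kT)² = (7179.1 − 1493.9)/6256.8 = 0.909.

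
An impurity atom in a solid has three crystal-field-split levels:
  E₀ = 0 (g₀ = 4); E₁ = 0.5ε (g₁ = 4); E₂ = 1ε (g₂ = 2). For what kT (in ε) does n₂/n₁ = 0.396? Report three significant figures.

2.14 ε

n₂/n₁ = (g₂/g₁) exp[−(E₂−E₁)/kT] = 0.396.
⇒ (E₂−E₁)/kT = ln((2/4)/0.396) = ln(1.2626) = 0.23317.
kT = 0.5ε / 0.23317 = 2.14 ε.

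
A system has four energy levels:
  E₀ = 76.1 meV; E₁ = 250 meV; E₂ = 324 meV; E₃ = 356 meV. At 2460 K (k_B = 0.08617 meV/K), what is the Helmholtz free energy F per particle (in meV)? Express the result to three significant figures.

k_BT = 0.08617 × 2460 K = 211.98 meV.
Eᵢ/kT = 0.35900, 1.1794, 1.5284, 1.6794.
Z = Σ e^(−Eᵢ/kT) = e^(−0.35900) + e^(−1.1794) + e^(−1.5284) + e^(−1.6794) = 0.69837 + 0.30746 + 0.21688 + 0.18649 = 1.4092.
F = −kT ln Z = −211.98 × ln(1.4092) = −211.98 × 0.34302 = -72.7 meV.

-72.7 meV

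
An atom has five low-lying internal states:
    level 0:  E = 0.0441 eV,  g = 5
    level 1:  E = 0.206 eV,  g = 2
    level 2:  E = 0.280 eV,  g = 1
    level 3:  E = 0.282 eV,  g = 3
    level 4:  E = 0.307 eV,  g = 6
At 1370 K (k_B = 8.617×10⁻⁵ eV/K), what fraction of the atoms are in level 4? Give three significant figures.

k_BT = 8.617×10⁻⁵ × 1370 K = 0.11805 eV.
Eᵢ/kT = 0.37357, 1.7450, 2.3719, 2.3888, 2.6006.
Z = Σ gᵢe^(−Eᵢ/kT) = 5·e^(−0.37357) + 2·e^(−1.7450) + 1·e^(−2.3719) + 3·e^(−2.3888) + 6·e^(−2.6006) = 3.4414 + 0.34929 + 0.093303 + 0.27522 + 0.44537 = 4.6046.
P₄ = g₄ e^(−E₄/kT) / Z = 0.44537/4.6046 = 0.0967.

0.0967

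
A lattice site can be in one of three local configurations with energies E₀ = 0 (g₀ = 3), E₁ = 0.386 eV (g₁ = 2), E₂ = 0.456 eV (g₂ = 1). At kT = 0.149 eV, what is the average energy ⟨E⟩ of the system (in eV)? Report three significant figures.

0.0248 eV

Eᵢ/kT = 0, 2.5906, 3.0604.
Z = Σ gᵢe^(−Eᵢ/kT) = 3·e^(−0) + 2·e^(−2.5906) + 1·e^(−3.0604) = 3.0000 + 0.14995 + 0.046869 = 3.1968.
⟨E⟩ = Σ Eᵢ gᵢe^(−Eᵢ/kT) / Z = (0·3.0000 + 0.386·0.14995 + 0.456·0.046869) / 3.1968 = 0.0248 eV.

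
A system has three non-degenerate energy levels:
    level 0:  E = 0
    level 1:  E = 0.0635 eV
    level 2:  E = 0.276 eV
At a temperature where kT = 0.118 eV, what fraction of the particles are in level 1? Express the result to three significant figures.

Eᵢ/kT = 0, 0.53814, 2.3390.
Z = Σ e^(−Eᵢ/kT) = e^(−0) + e^(−0.53814) + e^(−2.3390) = 1.0000 + 0.58383 + 0.096424 = 1.6803.
P₁ = e^(−E₁/kT) / Z = 0.58383/1.6803 = 0.347.

0.347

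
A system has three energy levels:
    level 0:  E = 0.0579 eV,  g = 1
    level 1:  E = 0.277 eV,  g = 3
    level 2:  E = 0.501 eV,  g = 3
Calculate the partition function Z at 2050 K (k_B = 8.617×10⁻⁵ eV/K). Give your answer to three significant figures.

Z = 1.52

k_BT = 8.617×10⁻⁵ × 2050 K = 0.17665 eV.
Eᵢ/kT = 0.32777, 1.5681, 2.8361.
Z = Σ gᵢe^(−Eᵢ/kT) = 1·e^(−0.32777) + 3·e^(−1.5681) + 3·e^(−2.8361) = 0.72053 + 0.62532 + 0.17596 = 1.5218.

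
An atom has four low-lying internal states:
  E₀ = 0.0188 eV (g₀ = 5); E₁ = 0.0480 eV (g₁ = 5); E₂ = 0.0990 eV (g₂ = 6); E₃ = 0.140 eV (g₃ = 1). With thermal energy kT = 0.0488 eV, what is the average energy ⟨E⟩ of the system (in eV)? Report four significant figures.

0.03920 eV

Eᵢ/kT = 0.385246, 0.983607, 2.02869, 2.86885.
Z = Σ gᵢe^(−Eᵢ/kT) = 5·e^(−0.385246) + 5·e^(−0.983607) + 6·e^(−2.02869) + 1·e^(−2.86885) = 3.40142 + 1.86980 + 0.789046 + 0.0567642 = 6.11703.
⟨E⟩ = Σ Eᵢ gᵢe^(−Eᵢ/kT) / Z = (0.0188·3.40142 + 0.0480·1.86980 + 0.0990·0.789046 + 0.140·0.0567642) / 6.11703 = 0.03920 eV.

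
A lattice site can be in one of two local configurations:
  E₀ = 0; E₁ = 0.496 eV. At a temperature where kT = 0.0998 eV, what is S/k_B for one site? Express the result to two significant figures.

0.041

Eᵢ/kT = 0, 4.970.
Z = Σ e^(−Eᵢ/kT) = e^(−0) + e^(−4.970) = 1.000 + 0.006943 = 1.007.
⟨E⟩ = Σ EᵢPᵢ = 0.003420 eV.
S/k_B = ln Z + ⟨E⟩/kT = ln(1.007) + 0.003420/0.0998 = 0.006976 + 0.03427 = 0.041.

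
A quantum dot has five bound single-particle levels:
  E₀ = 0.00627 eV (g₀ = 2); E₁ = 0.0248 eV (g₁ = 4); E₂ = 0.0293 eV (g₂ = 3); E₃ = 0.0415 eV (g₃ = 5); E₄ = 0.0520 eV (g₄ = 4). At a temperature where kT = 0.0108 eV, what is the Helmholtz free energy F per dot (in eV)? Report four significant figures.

-0.006704 eV

Eᵢ/kT = 0.580556, 2.29630, 2.71296, 3.84259, 4.81481.
Z = Σ gᵢe^(−Eᵢ/kT) = 2·e^(−0.580556) + 4·e^(−2.29630) + 3·e^(−2.71296) + 5·e^(−3.84259) + 4·e^(−4.81481) = 1.11917 + 0.402522 + 0.199020 + 0.107190 + 0.0324351 = 1.86034.
F = −kT ln Z = −0.0108 × ln(1.86034) = −0.0108 × 0.620759 = -0.006704 eV.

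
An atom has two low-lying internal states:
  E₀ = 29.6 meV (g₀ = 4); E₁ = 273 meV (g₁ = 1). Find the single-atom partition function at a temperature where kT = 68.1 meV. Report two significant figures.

Eᵢ/kT = 0.4347, 4.009.
Z = Σ gᵢe^(−Eᵢ/kT) = 4·e^(−0.4347) + 1·e^(−4.009) = 2.590 + 0.01815 = 2.608.

Z = 2.6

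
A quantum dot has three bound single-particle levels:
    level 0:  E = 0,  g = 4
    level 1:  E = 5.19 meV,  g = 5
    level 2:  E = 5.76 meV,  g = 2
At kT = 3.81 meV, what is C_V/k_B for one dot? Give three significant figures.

Eᵢ/kT = 0, 1.3622, 1.5118.
Z = Σ gᵢe^(−Eᵢ/kT) = 4·e^(−0) + 5·e^(−1.3622) + 2·e^(−1.5118) = 4.0000 + 1.2805 + 0.44103 = 5.7215.
⟨E⟩ = 1.6055 meV, ⟨E²⟩ = 8.5859 meV².
C_V/k_B = (⟨E²⟩ − ⟨E⟩²)/(kT)² = (8.5859 − 2.5776)/14.516 = 0.414.

0.414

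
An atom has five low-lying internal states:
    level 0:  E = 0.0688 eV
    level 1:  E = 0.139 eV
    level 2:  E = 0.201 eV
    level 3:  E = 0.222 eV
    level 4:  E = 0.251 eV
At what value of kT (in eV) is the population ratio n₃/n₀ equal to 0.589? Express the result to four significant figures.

n₃/n₀ = exp[−(E₃−E₀)/kT] = 0.589.
⇒ (E₃−E₀)/kT = ln(1/0.589) = ln(1.69779) = 0.529327.
kT = 0.1532 eV / 0.529327 = 0.2894 eV.

0.2894 eV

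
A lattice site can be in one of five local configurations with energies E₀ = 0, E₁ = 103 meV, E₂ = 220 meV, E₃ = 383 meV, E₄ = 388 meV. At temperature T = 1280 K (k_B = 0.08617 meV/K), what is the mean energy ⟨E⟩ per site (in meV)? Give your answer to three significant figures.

k_BT = 0.08617 × 1280 K = 110.30 meV.
Eᵢ/kT = 0, 0.93382, 1.9946, 3.4723, 3.5177.
Z = Σ e^(−Eᵢ/kT) = e^(−0) + e^(−0.93382) + e^(−1.9946) + e^(−3.4723) + e^(−3.5177) = 1.0000 + 0.39305 + 0.13607 + 0.031046 + 0.029668 = 1.5898.
⟨E⟩ = Σ Eᵢ e^(−Eᵢ/kT) / Z = (0·1.0000 + 103·0.39305 + 220·0.13607 + 383·0.031046 + 388·0.029668) / 1.5898 = 59.0 meV.

59.0 meV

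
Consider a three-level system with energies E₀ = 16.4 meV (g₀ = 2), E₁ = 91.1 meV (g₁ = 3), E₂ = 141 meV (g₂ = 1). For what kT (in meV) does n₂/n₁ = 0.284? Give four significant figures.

n₂/n₁ = (g₂/g₁) exp[−(E₂−E₁)/kT] = 0.284.
⇒ (E₂−E₁)/kT = ln((1/3)/0.284) = ln(1.17371) = 0.160170.
kT = 49.9 meV / 0.160170 = 311.5 meV.

311.5 meV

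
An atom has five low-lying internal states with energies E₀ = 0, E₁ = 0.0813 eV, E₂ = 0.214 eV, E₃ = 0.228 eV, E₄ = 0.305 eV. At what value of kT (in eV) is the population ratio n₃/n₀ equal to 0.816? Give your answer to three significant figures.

1.12 eV

n₃/n₀ = exp[−(E₃−E₀)/kT] = 0.816.
⇒ (E₃−E₀)/kT = ln(1/0.816) = ln(1.2255) = 0.20335.
kT = 0.228 eV / 0.20335 = 1.12 eV.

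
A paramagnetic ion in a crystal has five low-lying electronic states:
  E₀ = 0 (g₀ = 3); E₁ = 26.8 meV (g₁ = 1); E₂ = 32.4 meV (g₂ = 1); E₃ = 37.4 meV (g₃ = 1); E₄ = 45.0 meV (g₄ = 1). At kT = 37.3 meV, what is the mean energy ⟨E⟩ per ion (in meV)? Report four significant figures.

Eᵢ/kT = 0, 0.718499, 0.868633, 1.00268, 1.20643.
Z = Σ gᵢe^(−Eᵢ/kT) = 3·e^(−0) + 1·e^(−0.718499) + 1·e^(−0.868633) + 1·e^(−1.00268) + 1·e^(−1.20643) = 3.00000 + 0.487483 + 0.419525 + 0.366895 + 0.299264 = 4.57317.
⟨E⟩ = Σ Eᵢ gᵢe^(−Eᵢ/kT) / Z = (0·3.00000 + 26.8·0.487483 + 32.4·0.419525 + 37.4·0.366895 + 45.0·0.299264) / 4.57317 = 11.77 meV.

11.77 meV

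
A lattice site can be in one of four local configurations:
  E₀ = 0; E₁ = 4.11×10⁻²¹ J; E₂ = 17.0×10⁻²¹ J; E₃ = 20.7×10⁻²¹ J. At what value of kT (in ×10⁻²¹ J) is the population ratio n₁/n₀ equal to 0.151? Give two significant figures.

n₁/n₀ = exp[−(E₁−E₀)/kT] = 0.151.
⇒ (E₁−E₀)/kT = ln(1/0.151) = ln(6.623) = 1.891.
kT = 4.11 ×10⁻²¹ J / 1.891 = 2.2 ×10⁻²¹ J.

2.2 ×10⁻²¹ J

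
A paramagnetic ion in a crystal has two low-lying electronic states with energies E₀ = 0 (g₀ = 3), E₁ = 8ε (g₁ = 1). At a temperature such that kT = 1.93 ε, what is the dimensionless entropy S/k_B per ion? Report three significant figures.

Eᵢ/kT = 0, 4.1451.
Z = Σ gᵢe^(−Eᵢ/kT) = 3·e^(−0) + 1·e^(−4.1451) = 3.0000 + 0.015842 = 3.0158.
⟨E⟩ = Σ EᵢPᵢ = 0.042024 ε.
S/k_B = ln Z + ⟨E⟩/kT = ln(3.0158) + 0.042024/1.93 = 1.1039 + 0.021774 = 1.13.

1.13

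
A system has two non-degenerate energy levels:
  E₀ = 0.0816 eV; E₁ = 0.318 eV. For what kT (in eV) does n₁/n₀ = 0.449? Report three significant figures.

0.295 eV

n₁/n₀ = exp[−(E₁−E₀)/kT] = 0.449.
⇒ (E₁−E₀)/kT = ln(1/0.449) = ln(2.2272) = 0.80075.
kT = 0.2364 eV / 0.80075 = 0.295 eV.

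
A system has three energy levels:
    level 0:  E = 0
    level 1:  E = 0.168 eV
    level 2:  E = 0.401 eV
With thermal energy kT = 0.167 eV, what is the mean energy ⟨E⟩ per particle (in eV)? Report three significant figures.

0.0671 eV

Eᵢ/kT = 0, 1.0060, 2.4012.
Z = Σ e^(−Eᵢ/kT) = e^(−0) + e^(−1.0060) + e^(−2.4012) = 1.0000 + 0.36568 + 0.090609 = 1.4563.
⟨E⟩ = Σ Eᵢ e^(−Eᵢ/kT) / Z = (0·1.0000 + 0.168·0.36568 + 0.401·0.090609) / 1.4563 = 0.0671 eV.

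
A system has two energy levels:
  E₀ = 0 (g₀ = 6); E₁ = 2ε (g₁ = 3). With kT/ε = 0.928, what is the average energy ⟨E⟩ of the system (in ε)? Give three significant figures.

Eᵢ/kT = 0, 2.1552.
Z = Σ gᵢe^(−Eᵢ/kT) = 6·e^(−0) + 3·e^(−2.1552) = 6.0000 + 0.34764 = 6.3476.
⟨E⟩ = Σ Eᵢ gᵢe^(−Eᵢ/kT) / Z = (0·6.0000 + 2·0.34764) / 6.3476 = 0.110 ε.

0.110 ε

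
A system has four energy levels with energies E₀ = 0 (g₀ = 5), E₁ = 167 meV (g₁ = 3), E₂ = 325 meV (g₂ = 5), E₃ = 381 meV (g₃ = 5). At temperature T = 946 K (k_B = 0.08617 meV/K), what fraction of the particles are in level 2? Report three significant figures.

k_BT = 0.08617 × 946 K = 81.517 meV.
Eᵢ/kT = 0, 2.0487, 3.9869, 4.6739.
Z = Σ gᵢe^(−Eᵢ/kT) = 5·e^(−0) + 3·e^(−2.0487) + 5·e^(−3.9869) + 5·e^(−4.6739) = 5.0000 + 0.38671 + 0.092786 + 0.046679 = 5.5262.
P₂ = g₂ e^(−E₂/kT) / Z = 0.092786/5.5262 = 0.0168.

0.0168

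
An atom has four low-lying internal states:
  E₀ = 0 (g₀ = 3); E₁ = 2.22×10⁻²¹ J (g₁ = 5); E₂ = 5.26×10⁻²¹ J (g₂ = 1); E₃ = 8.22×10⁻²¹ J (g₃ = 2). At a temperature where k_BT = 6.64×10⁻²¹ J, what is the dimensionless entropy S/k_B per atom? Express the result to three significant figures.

Eᵢ/kT = 0, 0.33434, 0.79217, 1.2380.
Z = Σ gᵢe^(−Eᵢ/kT) = 3·e^(−0) + 5·e^(−0.33434) + 1·e^(−0.79217) + 2·e^(−1.2380) = 3.0000 + 3.5791 + 0.45286 + 0.57993 = 7.6119.
⟨E⟩ = Σ EᵢPᵢ = 1.9830 ×10⁻²¹ J.
S/k_B = ln Z + ⟨E⟩/kT = ln(7.6119) + 1.9830/6.64 = 2.0297 + 0.29864 = 2.33.

2.33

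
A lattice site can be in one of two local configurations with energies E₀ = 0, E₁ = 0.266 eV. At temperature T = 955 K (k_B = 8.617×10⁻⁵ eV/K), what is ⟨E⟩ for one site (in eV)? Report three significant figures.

k_BT = 8.617×10⁻⁵ × 955 K = 0.082292 eV.
Eᵢ/kT = 0, 3.2324.
Z = Σ e^(−Eᵢ/kT) = e^(−0) + e^(−3.2324) = 1.0000 + 0.039463 = 1.0395.
⟨E⟩ = Σ Eᵢ e^(−Eᵢ/kT) / Z = (0·1.0000 + 0.266·0.039463) / 1.0395 = 0.0101 eV.

0.0101 eV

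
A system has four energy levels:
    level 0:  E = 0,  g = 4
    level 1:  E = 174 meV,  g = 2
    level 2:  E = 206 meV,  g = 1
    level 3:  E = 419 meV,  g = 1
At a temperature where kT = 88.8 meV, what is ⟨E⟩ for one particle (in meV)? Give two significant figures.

Eᵢ/kT = 0, 1.959, 2.320, 4.718.
Z = Σ gᵢe^(−Eᵢ/kT) = 4·e^(−0) + 2·e^(−1.959) + 1·e^(−2.320) + 1·e^(−4.718) = 4.000 + 0.2820 + 0.09827 + 0.008933 = 4.389.
⟨E⟩ = Σ Eᵢ gᵢe^(−Eᵢ/kT) / Z = (0·4.000 + 174·0.2820 + 206·0.09827 + 419·0.008933) / 4.389 = 17 meV.

17 meV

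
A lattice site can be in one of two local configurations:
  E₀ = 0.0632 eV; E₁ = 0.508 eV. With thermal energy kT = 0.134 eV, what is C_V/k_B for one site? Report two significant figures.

Eᵢ/kT = 0.4716, 3.791.
Z = Σ e^(−Eᵢ/kT) = e^(−0.4716) + e^(−3.791) = 0.6240 + 0.02257 = 0.6466.
⟨E⟩ = 0.07872 eV, ⟨E²⟩ = 0.01286 eV².
C_V/k_B = (⟨E²⟩ − ⟨E⟩²)/(kT)² = (0.01286 − 0.006197)/0.01796 = 0.37.

0.37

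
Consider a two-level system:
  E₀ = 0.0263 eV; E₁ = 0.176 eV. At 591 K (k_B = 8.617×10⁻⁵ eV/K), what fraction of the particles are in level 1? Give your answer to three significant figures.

k_BT = 8.617×10⁻⁵ × 591 K = 0.050926 eV.
Eᵢ/kT = 0.51644, 3.4560.
Z = Σ e^(−Eᵢ/kT) = e^(−0.51644) + e^(−3.4560) = 0.59664 + 0.031556 = 0.62820.
P₁ = e^(−E₁/kT) / Z = 0.031556/0.62820 = 0.0502.

0.0502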